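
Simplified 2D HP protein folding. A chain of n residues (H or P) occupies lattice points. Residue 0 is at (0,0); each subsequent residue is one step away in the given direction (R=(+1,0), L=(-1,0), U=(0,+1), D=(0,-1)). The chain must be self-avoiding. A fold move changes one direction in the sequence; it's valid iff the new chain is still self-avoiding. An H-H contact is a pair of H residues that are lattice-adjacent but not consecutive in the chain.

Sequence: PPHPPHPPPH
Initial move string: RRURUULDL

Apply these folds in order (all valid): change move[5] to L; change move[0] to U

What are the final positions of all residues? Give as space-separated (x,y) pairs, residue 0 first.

Answer: (0,0) (0,1) (1,1) (1,2) (2,2) (2,3) (1,3) (0,3) (0,2) (-1,2)

Derivation:
Initial moves: RRURUULDL
Fold: move[5]->L => RRURULLDL (positions: [(0, 0), (1, 0), (2, 0), (2, 1), (3, 1), (3, 2), (2, 2), (1, 2), (1, 1), (0, 1)])
Fold: move[0]->U => URURULLDL (positions: [(0, 0), (0, 1), (1, 1), (1, 2), (2, 2), (2, 3), (1, 3), (0, 3), (0, 2), (-1, 2)])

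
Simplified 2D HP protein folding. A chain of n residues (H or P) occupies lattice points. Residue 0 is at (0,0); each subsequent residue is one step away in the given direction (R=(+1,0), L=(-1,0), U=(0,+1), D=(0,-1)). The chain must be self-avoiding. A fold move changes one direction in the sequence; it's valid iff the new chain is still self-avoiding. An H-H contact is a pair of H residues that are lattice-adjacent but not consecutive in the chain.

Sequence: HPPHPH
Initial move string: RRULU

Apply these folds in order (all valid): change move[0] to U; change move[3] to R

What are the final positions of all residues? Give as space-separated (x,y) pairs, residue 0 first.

Answer: (0,0) (0,1) (1,1) (1,2) (2,2) (2,3)

Derivation:
Initial moves: RRULU
Fold: move[0]->U => URULU (positions: [(0, 0), (0, 1), (1, 1), (1, 2), (0, 2), (0, 3)])
Fold: move[3]->R => URURU (positions: [(0, 0), (0, 1), (1, 1), (1, 2), (2, 2), (2, 3)])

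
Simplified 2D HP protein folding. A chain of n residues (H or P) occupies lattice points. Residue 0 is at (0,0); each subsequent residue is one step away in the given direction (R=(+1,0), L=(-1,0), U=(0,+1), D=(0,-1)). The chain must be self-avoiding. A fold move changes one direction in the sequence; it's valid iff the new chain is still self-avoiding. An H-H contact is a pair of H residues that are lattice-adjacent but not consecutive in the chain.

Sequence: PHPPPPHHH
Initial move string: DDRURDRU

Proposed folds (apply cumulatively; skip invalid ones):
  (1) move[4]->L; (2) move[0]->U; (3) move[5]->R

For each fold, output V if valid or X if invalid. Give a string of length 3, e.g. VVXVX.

Answer: XXV

Derivation:
Initial: DDRURDRU -> [(0, 0), (0, -1), (0, -2), (1, -2), (1, -1), (2, -1), (2, -2), (3, -2), (3, -1)]
Fold 1: move[4]->L => DDRULDRU INVALID (collision), skipped
Fold 2: move[0]->U => UDRURDRU INVALID (collision), skipped
Fold 3: move[5]->R => DDRURRRU VALID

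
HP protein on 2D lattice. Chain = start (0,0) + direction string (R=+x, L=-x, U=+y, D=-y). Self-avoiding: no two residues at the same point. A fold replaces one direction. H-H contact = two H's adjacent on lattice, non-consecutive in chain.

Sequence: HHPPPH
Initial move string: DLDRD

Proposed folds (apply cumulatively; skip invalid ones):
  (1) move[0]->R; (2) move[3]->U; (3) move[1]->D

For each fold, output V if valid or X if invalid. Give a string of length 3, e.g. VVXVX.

Initial: DLDRD -> [(0, 0), (0, -1), (-1, -1), (-1, -2), (0, -2), (0, -3)]
Fold 1: move[0]->R => RLDRD INVALID (collision), skipped
Fold 2: move[3]->U => DLDUD INVALID (collision), skipped
Fold 3: move[1]->D => DDDRD VALID

Answer: XXV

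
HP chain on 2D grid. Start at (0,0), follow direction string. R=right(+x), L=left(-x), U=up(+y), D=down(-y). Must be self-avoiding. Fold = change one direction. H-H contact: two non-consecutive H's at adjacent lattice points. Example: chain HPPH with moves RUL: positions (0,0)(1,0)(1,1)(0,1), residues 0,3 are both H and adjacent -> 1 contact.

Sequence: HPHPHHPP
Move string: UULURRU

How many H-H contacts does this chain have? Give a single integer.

Answer: 1

Derivation:
Positions: [(0, 0), (0, 1), (0, 2), (-1, 2), (-1, 3), (0, 3), (1, 3), (1, 4)]
H-H contact: residue 2 @(0,2) - residue 5 @(0, 3)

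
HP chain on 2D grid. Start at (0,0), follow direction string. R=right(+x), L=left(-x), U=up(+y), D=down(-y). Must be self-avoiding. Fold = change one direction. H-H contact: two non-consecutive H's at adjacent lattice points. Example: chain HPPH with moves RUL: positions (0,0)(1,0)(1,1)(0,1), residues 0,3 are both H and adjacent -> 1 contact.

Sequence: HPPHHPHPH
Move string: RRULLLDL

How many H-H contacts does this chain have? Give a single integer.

Answer: 0

Derivation:
Positions: [(0, 0), (1, 0), (2, 0), (2, 1), (1, 1), (0, 1), (-1, 1), (-1, 0), (-2, 0)]
No H-H contacts found.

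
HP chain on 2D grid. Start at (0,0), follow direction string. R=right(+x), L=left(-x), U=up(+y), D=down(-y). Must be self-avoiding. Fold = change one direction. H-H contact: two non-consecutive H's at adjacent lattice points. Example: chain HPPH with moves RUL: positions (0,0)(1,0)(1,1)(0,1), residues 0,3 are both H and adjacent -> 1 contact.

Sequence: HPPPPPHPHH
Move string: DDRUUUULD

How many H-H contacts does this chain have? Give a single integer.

Answer: 2

Derivation:
Positions: [(0, 0), (0, -1), (0, -2), (1, -2), (1, -1), (1, 0), (1, 1), (1, 2), (0, 2), (0, 1)]
H-H contact: residue 0 @(0,0) - residue 9 @(0, 1)
H-H contact: residue 6 @(1,1) - residue 9 @(0, 1)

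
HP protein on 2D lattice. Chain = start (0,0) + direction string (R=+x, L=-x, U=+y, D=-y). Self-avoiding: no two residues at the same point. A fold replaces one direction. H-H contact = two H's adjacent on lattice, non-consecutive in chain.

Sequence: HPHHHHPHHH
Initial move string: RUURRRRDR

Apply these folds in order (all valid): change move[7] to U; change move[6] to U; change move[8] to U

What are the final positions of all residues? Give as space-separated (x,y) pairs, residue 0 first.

Initial moves: RUURRRRDR
Fold: move[7]->U => RUURRRRUR (positions: [(0, 0), (1, 0), (1, 1), (1, 2), (2, 2), (3, 2), (4, 2), (5, 2), (5, 3), (6, 3)])
Fold: move[6]->U => RUURRRUUR (positions: [(0, 0), (1, 0), (1, 1), (1, 2), (2, 2), (3, 2), (4, 2), (4, 3), (4, 4), (5, 4)])
Fold: move[8]->U => RUURRRUUU (positions: [(0, 0), (1, 0), (1, 1), (1, 2), (2, 2), (3, 2), (4, 2), (4, 3), (4, 4), (4, 5)])

Answer: (0,0) (1,0) (1,1) (1,2) (2,2) (3,2) (4,2) (4,3) (4,4) (4,5)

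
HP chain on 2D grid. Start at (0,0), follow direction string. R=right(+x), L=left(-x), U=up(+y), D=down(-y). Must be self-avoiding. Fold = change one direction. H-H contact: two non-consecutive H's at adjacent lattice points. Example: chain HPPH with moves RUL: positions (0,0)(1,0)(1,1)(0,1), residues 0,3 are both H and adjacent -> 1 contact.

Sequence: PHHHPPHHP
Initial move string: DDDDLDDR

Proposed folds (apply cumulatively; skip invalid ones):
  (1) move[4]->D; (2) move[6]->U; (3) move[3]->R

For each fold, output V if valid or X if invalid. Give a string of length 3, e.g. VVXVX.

Answer: VXV

Derivation:
Initial: DDDDLDDR -> [(0, 0), (0, -1), (0, -2), (0, -3), (0, -4), (-1, -4), (-1, -5), (-1, -6), (0, -6)]
Fold 1: move[4]->D => DDDDDDDR VALID
Fold 2: move[6]->U => DDDDDDUR INVALID (collision), skipped
Fold 3: move[3]->R => DDDRDDDR VALID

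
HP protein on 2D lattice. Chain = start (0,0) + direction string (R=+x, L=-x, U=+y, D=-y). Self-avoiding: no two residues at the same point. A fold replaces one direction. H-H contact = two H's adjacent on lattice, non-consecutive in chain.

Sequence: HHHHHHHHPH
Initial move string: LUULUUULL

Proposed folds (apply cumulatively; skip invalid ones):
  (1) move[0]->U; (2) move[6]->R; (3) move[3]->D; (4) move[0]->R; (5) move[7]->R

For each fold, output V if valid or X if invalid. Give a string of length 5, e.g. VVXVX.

Answer: VXXVX

Derivation:
Initial: LUULUUULL -> [(0, 0), (-1, 0), (-1, 1), (-1, 2), (-2, 2), (-2, 3), (-2, 4), (-2, 5), (-3, 5), (-4, 5)]
Fold 1: move[0]->U => UUULUUULL VALID
Fold 2: move[6]->R => UUULUURLL INVALID (collision), skipped
Fold 3: move[3]->D => UUUDUUULL INVALID (collision), skipped
Fold 4: move[0]->R => RUULUUULL VALID
Fold 5: move[7]->R => RUULUUURL INVALID (collision), skipped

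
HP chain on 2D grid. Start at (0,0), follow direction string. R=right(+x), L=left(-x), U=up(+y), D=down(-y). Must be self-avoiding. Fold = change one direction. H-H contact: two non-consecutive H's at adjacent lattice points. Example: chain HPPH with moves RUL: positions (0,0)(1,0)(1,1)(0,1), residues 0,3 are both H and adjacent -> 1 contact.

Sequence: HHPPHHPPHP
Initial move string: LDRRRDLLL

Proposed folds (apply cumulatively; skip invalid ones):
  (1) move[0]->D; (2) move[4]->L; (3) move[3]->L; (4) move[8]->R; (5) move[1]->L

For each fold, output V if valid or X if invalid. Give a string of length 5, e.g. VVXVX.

Initial: LDRRRDLLL -> [(0, 0), (-1, 0), (-1, -1), (0, -1), (1, -1), (2, -1), (2, -2), (1, -2), (0, -2), (-1, -2)]
Fold 1: move[0]->D => DDRRRDLLL VALID
Fold 2: move[4]->L => DDRRLDLLL INVALID (collision), skipped
Fold 3: move[3]->L => DDRLRDLLL INVALID (collision), skipped
Fold 4: move[8]->R => DDRRRDLLR INVALID (collision), skipped
Fold 5: move[1]->L => DLRRRDLLL INVALID (collision), skipped

Answer: VXXXX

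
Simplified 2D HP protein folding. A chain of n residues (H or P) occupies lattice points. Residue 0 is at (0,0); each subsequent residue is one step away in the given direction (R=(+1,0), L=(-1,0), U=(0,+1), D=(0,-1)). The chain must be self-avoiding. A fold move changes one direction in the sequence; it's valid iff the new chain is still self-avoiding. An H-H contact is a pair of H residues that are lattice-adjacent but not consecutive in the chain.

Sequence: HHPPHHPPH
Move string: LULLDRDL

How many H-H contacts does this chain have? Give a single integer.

Answer: 1

Derivation:
Positions: [(0, 0), (-1, 0), (-1, 1), (-2, 1), (-3, 1), (-3, 0), (-2, 0), (-2, -1), (-3, -1)]
H-H contact: residue 5 @(-3,0) - residue 8 @(-3, -1)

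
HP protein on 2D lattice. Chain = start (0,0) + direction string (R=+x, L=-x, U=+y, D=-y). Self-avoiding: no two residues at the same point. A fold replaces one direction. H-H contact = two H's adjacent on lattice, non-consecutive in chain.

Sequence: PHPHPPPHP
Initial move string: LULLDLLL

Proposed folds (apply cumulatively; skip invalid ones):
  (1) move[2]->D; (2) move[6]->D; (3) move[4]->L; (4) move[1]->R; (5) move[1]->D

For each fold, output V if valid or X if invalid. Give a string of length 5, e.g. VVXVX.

Initial: LULLDLLL -> [(0, 0), (-1, 0), (-1, 1), (-2, 1), (-3, 1), (-3, 0), (-4, 0), (-5, 0), (-6, 0)]
Fold 1: move[2]->D => LUDLDLLL INVALID (collision), skipped
Fold 2: move[6]->D => LULLDLDL VALID
Fold 3: move[4]->L => LULLLLDL VALID
Fold 4: move[1]->R => LRLLLLDL INVALID (collision), skipped
Fold 5: move[1]->D => LDLLLLDL VALID

Answer: XVVXV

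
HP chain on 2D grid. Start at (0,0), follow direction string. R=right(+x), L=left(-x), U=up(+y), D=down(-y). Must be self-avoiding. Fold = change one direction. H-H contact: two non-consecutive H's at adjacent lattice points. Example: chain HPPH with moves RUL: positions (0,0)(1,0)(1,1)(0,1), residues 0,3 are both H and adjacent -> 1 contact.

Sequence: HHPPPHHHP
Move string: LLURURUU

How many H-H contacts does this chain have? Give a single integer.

Positions: [(0, 0), (-1, 0), (-2, 0), (-2, 1), (-1, 1), (-1, 2), (0, 2), (0, 3), (0, 4)]
No H-H contacts found.

Answer: 0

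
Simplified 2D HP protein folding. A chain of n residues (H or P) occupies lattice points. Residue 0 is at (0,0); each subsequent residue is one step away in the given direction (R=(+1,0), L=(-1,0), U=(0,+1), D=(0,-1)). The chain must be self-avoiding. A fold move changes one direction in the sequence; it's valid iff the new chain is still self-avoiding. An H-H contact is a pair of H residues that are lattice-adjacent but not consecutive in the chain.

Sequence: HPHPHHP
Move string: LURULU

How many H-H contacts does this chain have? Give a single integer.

Answer: 1

Derivation:
Positions: [(0, 0), (-1, 0), (-1, 1), (0, 1), (0, 2), (-1, 2), (-1, 3)]
H-H contact: residue 2 @(-1,1) - residue 5 @(-1, 2)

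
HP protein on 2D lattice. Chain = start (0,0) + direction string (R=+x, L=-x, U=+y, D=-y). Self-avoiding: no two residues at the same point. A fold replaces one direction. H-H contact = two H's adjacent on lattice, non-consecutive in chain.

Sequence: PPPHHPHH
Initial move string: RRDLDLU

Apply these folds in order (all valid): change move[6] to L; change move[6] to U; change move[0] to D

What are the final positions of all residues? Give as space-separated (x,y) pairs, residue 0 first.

Answer: (0,0) (0,-1) (1,-1) (1,-2) (0,-2) (0,-3) (-1,-3) (-1,-2)

Derivation:
Initial moves: RRDLDLU
Fold: move[6]->L => RRDLDLL (positions: [(0, 0), (1, 0), (2, 0), (2, -1), (1, -1), (1, -2), (0, -2), (-1, -2)])
Fold: move[6]->U => RRDLDLU (positions: [(0, 0), (1, 0), (2, 0), (2, -1), (1, -1), (1, -2), (0, -2), (0, -1)])
Fold: move[0]->D => DRDLDLU (positions: [(0, 0), (0, -1), (1, -1), (1, -2), (0, -2), (0, -3), (-1, -3), (-1, -2)])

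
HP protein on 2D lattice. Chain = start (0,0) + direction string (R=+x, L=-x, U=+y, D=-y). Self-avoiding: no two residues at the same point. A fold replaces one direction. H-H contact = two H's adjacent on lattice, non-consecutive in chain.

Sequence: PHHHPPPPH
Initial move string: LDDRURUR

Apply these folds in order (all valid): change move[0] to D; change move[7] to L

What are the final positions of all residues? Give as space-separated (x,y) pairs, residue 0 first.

Initial moves: LDDRURUR
Fold: move[0]->D => DDDRURUR (positions: [(0, 0), (0, -1), (0, -2), (0, -3), (1, -3), (1, -2), (2, -2), (2, -1), (3, -1)])
Fold: move[7]->L => DDDRURUL (positions: [(0, 0), (0, -1), (0, -2), (0, -3), (1, -3), (1, -2), (2, -2), (2, -1), (1, -1)])

Answer: (0,0) (0,-1) (0,-2) (0,-3) (1,-3) (1,-2) (2,-2) (2,-1) (1,-1)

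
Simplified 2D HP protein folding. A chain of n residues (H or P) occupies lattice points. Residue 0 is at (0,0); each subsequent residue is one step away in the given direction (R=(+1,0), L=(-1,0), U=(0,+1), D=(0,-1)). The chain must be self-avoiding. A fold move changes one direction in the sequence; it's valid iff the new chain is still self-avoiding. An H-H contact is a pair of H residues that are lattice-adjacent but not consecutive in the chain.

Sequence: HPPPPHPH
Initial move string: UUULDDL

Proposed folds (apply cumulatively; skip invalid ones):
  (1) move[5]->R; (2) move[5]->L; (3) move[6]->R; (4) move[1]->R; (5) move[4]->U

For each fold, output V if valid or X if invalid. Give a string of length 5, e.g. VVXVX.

Initial: UUULDDL -> [(0, 0), (0, 1), (0, 2), (0, 3), (-1, 3), (-1, 2), (-1, 1), (-2, 1)]
Fold 1: move[5]->R => UUULDRL INVALID (collision), skipped
Fold 2: move[5]->L => UUULDLL VALID
Fold 3: move[6]->R => UUULDLR INVALID (collision), skipped
Fold 4: move[1]->R => URULDLL INVALID (collision), skipped
Fold 5: move[4]->U => UUULULL VALID

Answer: XVXXV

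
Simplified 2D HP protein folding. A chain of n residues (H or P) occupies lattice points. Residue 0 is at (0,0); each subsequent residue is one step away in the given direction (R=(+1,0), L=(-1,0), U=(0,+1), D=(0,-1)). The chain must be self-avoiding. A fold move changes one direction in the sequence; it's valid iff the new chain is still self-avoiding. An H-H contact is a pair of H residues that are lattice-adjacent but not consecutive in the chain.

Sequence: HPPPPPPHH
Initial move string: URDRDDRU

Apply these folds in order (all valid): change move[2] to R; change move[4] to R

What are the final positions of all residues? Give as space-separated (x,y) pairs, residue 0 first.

Initial moves: URDRDDRU
Fold: move[2]->R => URRRDDRU (positions: [(0, 0), (0, 1), (1, 1), (2, 1), (3, 1), (3, 0), (3, -1), (4, -1), (4, 0)])
Fold: move[4]->R => URRRRDRU (positions: [(0, 0), (0, 1), (1, 1), (2, 1), (3, 1), (4, 1), (4, 0), (5, 0), (5, 1)])

Answer: (0,0) (0,1) (1,1) (2,1) (3,1) (4,1) (4,0) (5,0) (5,1)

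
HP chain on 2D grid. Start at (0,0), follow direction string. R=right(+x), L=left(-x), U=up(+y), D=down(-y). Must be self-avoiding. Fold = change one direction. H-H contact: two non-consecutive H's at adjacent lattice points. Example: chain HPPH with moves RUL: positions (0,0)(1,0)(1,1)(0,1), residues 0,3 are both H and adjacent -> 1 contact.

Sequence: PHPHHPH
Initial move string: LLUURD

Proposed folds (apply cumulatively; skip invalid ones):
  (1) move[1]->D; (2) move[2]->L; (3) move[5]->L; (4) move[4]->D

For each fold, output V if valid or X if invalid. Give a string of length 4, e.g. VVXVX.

Initial: LLUURD -> [(0, 0), (-1, 0), (-2, 0), (-2, 1), (-2, 2), (-1, 2), (-1, 1)]
Fold 1: move[1]->D => LDUURD INVALID (collision), skipped
Fold 2: move[2]->L => LLLURD INVALID (collision), skipped
Fold 3: move[5]->L => LLUURL INVALID (collision), skipped
Fold 4: move[4]->D => LLUUDD INVALID (collision), skipped

Answer: XXXX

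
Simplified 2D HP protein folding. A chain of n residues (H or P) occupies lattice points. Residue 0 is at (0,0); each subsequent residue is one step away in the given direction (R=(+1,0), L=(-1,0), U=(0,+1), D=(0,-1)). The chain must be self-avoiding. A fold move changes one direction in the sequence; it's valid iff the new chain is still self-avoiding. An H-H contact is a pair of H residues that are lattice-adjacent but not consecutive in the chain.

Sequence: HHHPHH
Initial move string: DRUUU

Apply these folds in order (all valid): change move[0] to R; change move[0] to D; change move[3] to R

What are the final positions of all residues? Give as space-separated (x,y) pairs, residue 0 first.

Answer: (0,0) (0,-1) (1,-1) (1,0) (2,0) (2,1)

Derivation:
Initial moves: DRUUU
Fold: move[0]->R => RRUUU (positions: [(0, 0), (1, 0), (2, 0), (2, 1), (2, 2), (2, 3)])
Fold: move[0]->D => DRUUU (positions: [(0, 0), (0, -1), (1, -1), (1, 0), (1, 1), (1, 2)])
Fold: move[3]->R => DRURU (positions: [(0, 0), (0, -1), (1, -1), (1, 0), (2, 0), (2, 1)])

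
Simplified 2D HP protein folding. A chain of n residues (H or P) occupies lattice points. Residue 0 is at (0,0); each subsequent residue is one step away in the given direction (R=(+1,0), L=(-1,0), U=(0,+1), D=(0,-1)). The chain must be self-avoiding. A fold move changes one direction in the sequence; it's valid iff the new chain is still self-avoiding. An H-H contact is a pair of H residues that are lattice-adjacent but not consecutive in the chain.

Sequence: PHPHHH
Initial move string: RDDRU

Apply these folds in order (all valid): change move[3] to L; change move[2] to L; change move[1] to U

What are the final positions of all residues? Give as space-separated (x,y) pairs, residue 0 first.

Answer: (0,0) (1,0) (1,1) (0,1) (-1,1) (-1,2)

Derivation:
Initial moves: RDDRU
Fold: move[3]->L => RDDLU (positions: [(0, 0), (1, 0), (1, -1), (1, -2), (0, -2), (0, -1)])
Fold: move[2]->L => RDLLU (positions: [(0, 0), (1, 0), (1, -1), (0, -1), (-1, -1), (-1, 0)])
Fold: move[1]->U => RULLU (positions: [(0, 0), (1, 0), (1, 1), (0, 1), (-1, 1), (-1, 2)])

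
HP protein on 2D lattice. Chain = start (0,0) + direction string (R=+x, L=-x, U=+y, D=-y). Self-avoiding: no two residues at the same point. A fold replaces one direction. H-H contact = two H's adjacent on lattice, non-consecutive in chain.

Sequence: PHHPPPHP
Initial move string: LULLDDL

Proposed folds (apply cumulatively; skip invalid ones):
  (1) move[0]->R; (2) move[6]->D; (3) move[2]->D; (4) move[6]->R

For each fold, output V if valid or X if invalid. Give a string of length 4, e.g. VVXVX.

Initial: LULLDDL -> [(0, 0), (-1, 0), (-1, 1), (-2, 1), (-3, 1), (-3, 0), (-3, -1), (-4, -1)]
Fold 1: move[0]->R => RULLDDL VALID
Fold 2: move[6]->D => RULLDDD VALID
Fold 3: move[2]->D => RUDLDDD INVALID (collision), skipped
Fold 4: move[6]->R => RULLDDR VALID

Answer: VVXV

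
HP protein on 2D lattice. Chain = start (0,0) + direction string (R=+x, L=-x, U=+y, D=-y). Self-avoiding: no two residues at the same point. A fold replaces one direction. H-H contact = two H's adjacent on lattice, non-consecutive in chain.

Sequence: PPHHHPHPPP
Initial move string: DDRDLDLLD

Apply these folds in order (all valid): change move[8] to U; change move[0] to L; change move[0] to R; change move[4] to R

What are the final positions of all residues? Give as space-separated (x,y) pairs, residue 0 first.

Initial moves: DDRDLDLLD
Fold: move[8]->U => DDRDLDLLU (positions: [(0, 0), (0, -1), (0, -2), (1, -2), (1, -3), (0, -3), (0, -4), (-1, -4), (-2, -4), (-2, -3)])
Fold: move[0]->L => LDRDLDLLU (positions: [(0, 0), (-1, 0), (-1, -1), (0, -1), (0, -2), (-1, -2), (-1, -3), (-2, -3), (-3, -3), (-3, -2)])
Fold: move[0]->R => RDRDLDLLU (positions: [(0, 0), (1, 0), (1, -1), (2, -1), (2, -2), (1, -2), (1, -3), (0, -3), (-1, -3), (-1, -2)])
Fold: move[4]->R => RDRDRDLLU (positions: [(0, 0), (1, 0), (1, -1), (2, -1), (2, -2), (3, -2), (3, -3), (2, -3), (1, -3), (1, -2)])

Answer: (0,0) (1,0) (1,-1) (2,-1) (2,-2) (3,-2) (3,-3) (2,-3) (1,-3) (1,-2)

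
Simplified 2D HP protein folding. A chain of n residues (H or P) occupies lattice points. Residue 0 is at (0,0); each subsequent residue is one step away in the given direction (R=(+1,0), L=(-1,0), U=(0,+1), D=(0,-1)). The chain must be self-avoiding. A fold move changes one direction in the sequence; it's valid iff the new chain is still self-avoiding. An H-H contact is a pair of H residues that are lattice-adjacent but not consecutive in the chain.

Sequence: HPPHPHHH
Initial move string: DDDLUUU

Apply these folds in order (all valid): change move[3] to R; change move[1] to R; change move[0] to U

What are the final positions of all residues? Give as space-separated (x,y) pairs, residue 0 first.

Initial moves: DDDLUUU
Fold: move[3]->R => DDDRUUU (positions: [(0, 0), (0, -1), (0, -2), (0, -3), (1, -3), (1, -2), (1, -1), (1, 0)])
Fold: move[1]->R => DRDRUUU (positions: [(0, 0), (0, -1), (1, -1), (1, -2), (2, -2), (2, -1), (2, 0), (2, 1)])
Fold: move[0]->U => URDRUUU (positions: [(0, 0), (0, 1), (1, 1), (1, 0), (2, 0), (2, 1), (2, 2), (2, 3)])

Answer: (0,0) (0,1) (1,1) (1,0) (2,0) (2,1) (2,2) (2,3)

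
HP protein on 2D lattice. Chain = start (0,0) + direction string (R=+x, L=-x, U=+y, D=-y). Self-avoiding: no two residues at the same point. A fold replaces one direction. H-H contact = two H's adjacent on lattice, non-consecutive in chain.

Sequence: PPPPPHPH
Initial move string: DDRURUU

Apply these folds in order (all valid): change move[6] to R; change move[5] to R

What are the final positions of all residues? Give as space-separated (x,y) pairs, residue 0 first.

Initial moves: DDRURUU
Fold: move[6]->R => DDRURUR (positions: [(0, 0), (0, -1), (0, -2), (1, -2), (1, -1), (2, -1), (2, 0), (3, 0)])
Fold: move[5]->R => DDRURRR (positions: [(0, 0), (0, -1), (0, -2), (1, -2), (1, -1), (2, -1), (3, -1), (4, -1)])

Answer: (0,0) (0,-1) (0,-2) (1,-2) (1,-1) (2,-1) (3,-1) (4,-1)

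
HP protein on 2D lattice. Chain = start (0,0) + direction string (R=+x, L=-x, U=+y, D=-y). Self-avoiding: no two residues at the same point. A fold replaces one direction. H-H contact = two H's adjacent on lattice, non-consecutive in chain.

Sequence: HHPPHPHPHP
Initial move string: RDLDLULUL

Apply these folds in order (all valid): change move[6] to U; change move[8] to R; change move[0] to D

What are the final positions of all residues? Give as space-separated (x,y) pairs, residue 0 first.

Initial moves: RDLDLULUL
Fold: move[6]->U => RDLDLUUUL (positions: [(0, 0), (1, 0), (1, -1), (0, -1), (0, -2), (-1, -2), (-1, -1), (-1, 0), (-1, 1), (-2, 1)])
Fold: move[8]->R => RDLDLUUUR (positions: [(0, 0), (1, 0), (1, -1), (0, -1), (0, -2), (-1, -2), (-1, -1), (-1, 0), (-1, 1), (0, 1)])
Fold: move[0]->D => DDLDLUUUR (positions: [(0, 0), (0, -1), (0, -2), (-1, -2), (-1, -3), (-2, -3), (-2, -2), (-2, -1), (-2, 0), (-1, 0)])

Answer: (0,0) (0,-1) (0,-2) (-1,-2) (-1,-3) (-2,-3) (-2,-2) (-2,-1) (-2,0) (-1,0)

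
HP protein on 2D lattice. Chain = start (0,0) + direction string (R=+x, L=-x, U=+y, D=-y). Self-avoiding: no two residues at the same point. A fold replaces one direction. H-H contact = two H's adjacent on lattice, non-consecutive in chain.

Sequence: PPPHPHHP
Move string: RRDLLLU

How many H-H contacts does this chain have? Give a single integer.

Answer: 0

Derivation:
Positions: [(0, 0), (1, 0), (2, 0), (2, -1), (1, -1), (0, -1), (-1, -1), (-1, 0)]
No H-H contacts found.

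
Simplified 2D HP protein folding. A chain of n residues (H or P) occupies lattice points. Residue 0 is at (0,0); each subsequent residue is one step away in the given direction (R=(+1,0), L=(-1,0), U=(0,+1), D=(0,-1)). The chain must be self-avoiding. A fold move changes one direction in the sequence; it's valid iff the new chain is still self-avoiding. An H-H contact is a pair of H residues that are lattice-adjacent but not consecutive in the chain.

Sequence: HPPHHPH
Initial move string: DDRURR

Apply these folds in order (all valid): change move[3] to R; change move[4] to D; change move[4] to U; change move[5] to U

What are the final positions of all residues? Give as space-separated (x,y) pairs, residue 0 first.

Answer: (0,0) (0,-1) (0,-2) (1,-2) (2,-2) (2,-1) (2,0)

Derivation:
Initial moves: DDRURR
Fold: move[3]->R => DDRRRR (positions: [(0, 0), (0, -1), (0, -2), (1, -2), (2, -2), (3, -2), (4, -2)])
Fold: move[4]->D => DDRRDR (positions: [(0, 0), (0, -1), (0, -2), (1, -2), (2, -2), (2, -3), (3, -3)])
Fold: move[4]->U => DDRRUR (positions: [(0, 0), (0, -1), (0, -2), (1, -2), (2, -2), (2, -1), (3, -1)])
Fold: move[5]->U => DDRRUU (positions: [(0, 0), (0, -1), (0, -2), (1, -2), (2, -2), (2, -1), (2, 0)])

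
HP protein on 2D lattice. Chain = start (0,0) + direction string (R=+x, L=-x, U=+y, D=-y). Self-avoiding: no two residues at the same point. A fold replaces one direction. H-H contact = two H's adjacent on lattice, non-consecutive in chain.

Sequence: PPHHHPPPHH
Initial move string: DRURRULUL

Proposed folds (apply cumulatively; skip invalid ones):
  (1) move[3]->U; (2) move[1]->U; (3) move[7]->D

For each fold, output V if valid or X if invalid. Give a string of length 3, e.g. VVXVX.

Initial: DRURRULUL -> [(0, 0), (0, -1), (1, -1), (1, 0), (2, 0), (3, 0), (3, 1), (2, 1), (2, 2), (1, 2)]
Fold 1: move[3]->U => DRUURULUL VALID
Fold 2: move[1]->U => DUUURULUL INVALID (collision), skipped
Fold 3: move[7]->D => DRUURULDL INVALID (collision), skipped

Answer: VXX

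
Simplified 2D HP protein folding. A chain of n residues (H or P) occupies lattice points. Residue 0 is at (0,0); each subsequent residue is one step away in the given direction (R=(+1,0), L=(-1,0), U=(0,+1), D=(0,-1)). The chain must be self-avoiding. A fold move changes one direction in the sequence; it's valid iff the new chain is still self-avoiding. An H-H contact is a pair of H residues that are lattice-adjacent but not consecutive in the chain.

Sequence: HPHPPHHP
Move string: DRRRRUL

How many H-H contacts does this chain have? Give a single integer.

Positions: [(0, 0), (0, -1), (1, -1), (2, -1), (3, -1), (4, -1), (4, 0), (3, 0)]
No H-H contacts found.

Answer: 0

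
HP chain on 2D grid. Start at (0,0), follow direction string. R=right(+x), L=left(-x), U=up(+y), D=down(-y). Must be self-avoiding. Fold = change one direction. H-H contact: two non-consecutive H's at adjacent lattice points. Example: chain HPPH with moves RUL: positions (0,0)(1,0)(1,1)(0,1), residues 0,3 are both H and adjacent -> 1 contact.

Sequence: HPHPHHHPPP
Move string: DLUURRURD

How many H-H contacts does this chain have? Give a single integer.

Answer: 1

Derivation:
Positions: [(0, 0), (0, -1), (-1, -1), (-1, 0), (-1, 1), (0, 1), (1, 1), (1, 2), (2, 2), (2, 1)]
H-H contact: residue 0 @(0,0) - residue 5 @(0, 1)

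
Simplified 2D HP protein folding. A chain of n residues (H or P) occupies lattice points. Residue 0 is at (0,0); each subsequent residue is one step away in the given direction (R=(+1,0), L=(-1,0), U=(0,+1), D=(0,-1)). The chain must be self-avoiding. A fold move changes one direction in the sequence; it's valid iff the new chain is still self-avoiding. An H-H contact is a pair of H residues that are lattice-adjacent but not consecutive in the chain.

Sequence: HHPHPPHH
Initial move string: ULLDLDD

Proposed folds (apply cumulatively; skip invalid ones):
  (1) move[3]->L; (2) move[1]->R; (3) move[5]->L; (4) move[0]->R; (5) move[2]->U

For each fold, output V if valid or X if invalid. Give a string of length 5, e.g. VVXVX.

Initial: ULLDLDD -> [(0, 0), (0, 1), (-1, 1), (-2, 1), (-2, 0), (-3, 0), (-3, -1), (-3, -2)]
Fold 1: move[3]->L => ULLLLDD VALID
Fold 2: move[1]->R => URLLLDD INVALID (collision), skipped
Fold 3: move[5]->L => ULLLLLD VALID
Fold 4: move[0]->R => RLLLLLD INVALID (collision), skipped
Fold 5: move[2]->U => ULULLLD VALID

Answer: VXVXV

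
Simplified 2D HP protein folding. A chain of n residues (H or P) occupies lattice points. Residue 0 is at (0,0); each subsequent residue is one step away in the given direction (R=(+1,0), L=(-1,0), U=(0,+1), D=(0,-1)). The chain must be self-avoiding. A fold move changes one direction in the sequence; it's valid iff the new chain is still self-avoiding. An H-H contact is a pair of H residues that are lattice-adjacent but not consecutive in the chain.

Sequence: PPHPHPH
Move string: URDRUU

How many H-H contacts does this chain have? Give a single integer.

Answer: 0

Derivation:
Positions: [(0, 0), (0, 1), (1, 1), (1, 0), (2, 0), (2, 1), (2, 2)]
No H-H contacts found.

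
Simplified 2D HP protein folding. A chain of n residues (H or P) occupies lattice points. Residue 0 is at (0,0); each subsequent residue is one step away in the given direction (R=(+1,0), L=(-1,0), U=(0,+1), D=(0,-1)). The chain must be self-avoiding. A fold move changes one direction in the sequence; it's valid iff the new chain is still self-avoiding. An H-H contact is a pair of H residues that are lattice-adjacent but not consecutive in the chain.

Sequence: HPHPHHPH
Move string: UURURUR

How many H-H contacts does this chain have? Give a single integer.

Positions: [(0, 0), (0, 1), (0, 2), (1, 2), (1, 3), (2, 3), (2, 4), (3, 4)]
No H-H contacts found.

Answer: 0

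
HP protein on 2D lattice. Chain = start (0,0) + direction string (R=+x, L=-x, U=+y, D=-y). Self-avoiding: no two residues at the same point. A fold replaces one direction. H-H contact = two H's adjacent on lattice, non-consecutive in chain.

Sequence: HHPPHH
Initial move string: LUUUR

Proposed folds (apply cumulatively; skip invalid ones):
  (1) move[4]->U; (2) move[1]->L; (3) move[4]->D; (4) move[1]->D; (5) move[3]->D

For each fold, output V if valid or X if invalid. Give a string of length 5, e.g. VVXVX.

Answer: VVXXX

Derivation:
Initial: LUUUR -> [(0, 0), (-1, 0), (-1, 1), (-1, 2), (-1, 3), (0, 3)]
Fold 1: move[4]->U => LUUUU VALID
Fold 2: move[1]->L => LLUUU VALID
Fold 3: move[4]->D => LLUUD INVALID (collision), skipped
Fold 4: move[1]->D => LDUUU INVALID (collision), skipped
Fold 5: move[3]->D => LLUDU INVALID (collision), skipped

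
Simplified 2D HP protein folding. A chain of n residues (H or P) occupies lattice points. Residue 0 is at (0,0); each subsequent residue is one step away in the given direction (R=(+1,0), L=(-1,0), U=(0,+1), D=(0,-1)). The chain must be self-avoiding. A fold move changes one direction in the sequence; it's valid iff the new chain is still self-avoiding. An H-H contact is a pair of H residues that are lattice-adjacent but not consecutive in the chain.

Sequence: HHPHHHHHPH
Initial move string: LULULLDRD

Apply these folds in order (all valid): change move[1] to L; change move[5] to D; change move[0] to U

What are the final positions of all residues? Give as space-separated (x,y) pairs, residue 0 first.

Answer: (0,0) (0,1) (-1,1) (-2,1) (-2,2) (-3,2) (-3,1) (-3,0) (-2,0) (-2,-1)

Derivation:
Initial moves: LULULLDRD
Fold: move[1]->L => LLLULLDRD (positions: [(0, 0), (-1, 0), (-2, 0), (-3, 0), (-3, 1), (-4, 1), (-5, 1), (-5, 0), (-4, 0), (-4, -1)])
Fold: move[5]->D => LLLULDDRD (positions: [(0, 0), (-1, 0), (-2, 0), (-3, 0), (-3, 1), (-4, 1), (-4, 0), (-4, -1), (-3, -1), (-3, -2)])
Fold: move[0]->U => ULLULDDRD (positions: [(0, 0), (0, 1), (-1, 1), (-2, 1), (-2, 2), (-3, 2), (-3, 1), (-3, 0), (-2, 0), (-2, -1)])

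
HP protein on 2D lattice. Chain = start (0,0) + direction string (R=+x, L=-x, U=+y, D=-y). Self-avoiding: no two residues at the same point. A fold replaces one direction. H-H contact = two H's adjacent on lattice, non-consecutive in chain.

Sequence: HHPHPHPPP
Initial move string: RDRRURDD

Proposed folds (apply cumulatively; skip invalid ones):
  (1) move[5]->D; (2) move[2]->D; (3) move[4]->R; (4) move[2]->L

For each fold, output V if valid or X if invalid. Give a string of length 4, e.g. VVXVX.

Answer: XVVX

Derivation:
Initial: RDRRURDD -> [(0, 0), (1, 0), (1, -1), (2, -1), (3, -1), (3, 0), (4, 0), (4, -1), (4, -2)]
Fold 1: move[5]->D => RDRRUDDD INVALID (collision), skipped
Fold 2: move[2]->D => RDDRURDD VALID
Fold 3: move[4]->R => RDDRRRDD VALID
Fold 4: move[2]->L => RDLRRRDD INVALID (collision), skipped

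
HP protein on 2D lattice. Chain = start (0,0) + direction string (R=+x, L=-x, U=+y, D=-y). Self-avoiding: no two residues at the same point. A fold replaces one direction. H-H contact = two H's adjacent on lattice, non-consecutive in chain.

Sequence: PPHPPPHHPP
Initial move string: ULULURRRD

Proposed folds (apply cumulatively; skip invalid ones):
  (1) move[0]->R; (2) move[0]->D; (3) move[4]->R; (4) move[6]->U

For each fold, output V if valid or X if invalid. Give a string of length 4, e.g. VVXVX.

Initial: ULULURRRD -> [(0, 0), (0, 1), (-1, 1), (-1, 2), (-2, 2), (-2, 3), (-1, 3), (0, 3), (1, 3), (1, 2)]
Fold 1: move[0]->R => RLULURRRD INVALID (collision), skipped
Fold 2: move[0]->D => DLULURRRD VALID
Fold 3: move[4]->R => DLULRRRRD INVALID (collision), skipped
Fold 4: move[6]->U => DLULURURD VALID

Answer: XVXV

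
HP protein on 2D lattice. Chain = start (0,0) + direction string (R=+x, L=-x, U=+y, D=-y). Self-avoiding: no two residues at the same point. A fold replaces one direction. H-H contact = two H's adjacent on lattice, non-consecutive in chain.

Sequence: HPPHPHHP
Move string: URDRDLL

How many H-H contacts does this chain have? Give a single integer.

Positions: [(0, 0), (0, 1), (1, 1), (1, 0), (2, 0), (2, -1), (1, -1), (0, -1)]
H-H contact: residue 0 @(0,0) - residue 3 @(1, 0)
H-H contact: residue 3 @(1,0) - residue 6 @(1, -1)

Answer: 2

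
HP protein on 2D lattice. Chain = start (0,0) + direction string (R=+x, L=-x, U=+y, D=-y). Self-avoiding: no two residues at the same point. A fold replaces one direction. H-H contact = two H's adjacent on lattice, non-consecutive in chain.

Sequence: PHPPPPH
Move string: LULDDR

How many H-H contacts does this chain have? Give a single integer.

Positions: [(0, 0), (-1, 0), (-1, 1), (-2, 1), (-2, 0), (-2, -1), (-1, -1)]
H-H contact: residue 1 @(-1,0) - residue 6 @(-1, -1)

Answer: 1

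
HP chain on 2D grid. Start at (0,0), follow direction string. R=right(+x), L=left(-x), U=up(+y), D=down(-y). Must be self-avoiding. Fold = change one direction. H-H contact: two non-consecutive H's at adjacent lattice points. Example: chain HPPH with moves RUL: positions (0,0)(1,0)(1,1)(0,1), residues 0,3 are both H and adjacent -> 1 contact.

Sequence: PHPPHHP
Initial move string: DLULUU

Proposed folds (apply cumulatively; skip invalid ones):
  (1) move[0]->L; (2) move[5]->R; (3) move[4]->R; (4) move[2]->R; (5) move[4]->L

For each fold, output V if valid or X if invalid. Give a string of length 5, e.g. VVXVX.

Answer: VVXXX

Derivation:
Initial: DLULUU -> [(0, 0), (0, -1), (-1, -1), (-1, 0), (-2, 0), (-2, 1), (-2, 2)]
Fold 1: move[0]->L => LLULUU VALID
Fold 2: move[5]->R => LLULUR VALID
Fold 3: move[4]->R => LLULRR INVALID (collision), skipped
Fold 4: move[2]->R => LLRLUR INVALID (collision), skipped
Fold 5: move[4]->L => LLULLR INVALID (collision), skipped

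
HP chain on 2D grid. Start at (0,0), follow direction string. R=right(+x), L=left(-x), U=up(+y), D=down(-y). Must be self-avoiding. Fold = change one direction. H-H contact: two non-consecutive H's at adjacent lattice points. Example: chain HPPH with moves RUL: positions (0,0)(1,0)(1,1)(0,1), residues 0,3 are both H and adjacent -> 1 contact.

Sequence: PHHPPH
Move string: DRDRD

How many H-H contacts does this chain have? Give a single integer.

Positions: [(0, 0), (0, -1), (1, -1), (1, -2), (2, -2), (2, -3)]
No H-H contacts found.

Answer: 0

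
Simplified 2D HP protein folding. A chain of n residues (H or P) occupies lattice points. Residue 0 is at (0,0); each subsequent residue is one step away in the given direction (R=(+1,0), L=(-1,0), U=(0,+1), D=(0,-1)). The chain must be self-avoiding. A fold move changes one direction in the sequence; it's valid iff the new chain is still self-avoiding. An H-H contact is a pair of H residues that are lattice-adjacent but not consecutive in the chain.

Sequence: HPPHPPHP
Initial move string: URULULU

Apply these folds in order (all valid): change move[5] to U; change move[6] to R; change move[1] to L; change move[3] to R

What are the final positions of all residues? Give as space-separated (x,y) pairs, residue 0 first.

Answer: (0,0) (0,1) (-1,1) (-1,2) (0,2) (0,3) (0,4) (1,4)

Derivation:
Initial moves: URULULU
Fold: move[5]->U => URULUUU (positions: [(0, 0), (0, 1), (1, 1), (1, 2), (0, 2), (0, 3), (0, 4), (0, 5)])
Fold: move[6]->R => URULUUR (positions: [(0, 0), (0, 1), (1, 1), (1, 2), (0, 2), (0, 3), (0, 4), (1, 4)])
Fold: move[1]->L => ULULUUR (positions: [(0, 0), (0, 1), (-1, 1), (-1, 2), (-2, 2), (-2, 3), (-2, 4), (-1, 4)])
Fold: move[3]->R => ULURUUR (positions: [(0, 0), (0, 1), (-1, 1), (-1, 2), (0, 2), (0, 3), (0, 4), (1, 4)])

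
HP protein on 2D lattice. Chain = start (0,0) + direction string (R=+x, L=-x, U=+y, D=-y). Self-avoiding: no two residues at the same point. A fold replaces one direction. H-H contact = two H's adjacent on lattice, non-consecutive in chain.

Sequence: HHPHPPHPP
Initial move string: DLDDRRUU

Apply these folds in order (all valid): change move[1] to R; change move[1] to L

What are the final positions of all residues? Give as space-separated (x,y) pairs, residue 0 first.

Answer: (0,0) (0,-1) (-1,-1) (-1,-2) (-1,-3) (0,-3) (1,-3) (1,-2) (1,-1)

Derivation:
Initial moves: DLDDRRUU
Fold: move[1]->R => DRDDRRUU (positions: [(0, 0), (0, -1), (1, -1), (1, -2), (1, -3), (2, -3), (3, -3), (3, -2), (3, -1)])
Fold: move[1]->L => DLDDRRUU (positions: [(0, 0), (0, -1), (-1, -1), (-1, -2), (-1, -3), (0, -3), (1, -3), (1, -2), (1, -1)])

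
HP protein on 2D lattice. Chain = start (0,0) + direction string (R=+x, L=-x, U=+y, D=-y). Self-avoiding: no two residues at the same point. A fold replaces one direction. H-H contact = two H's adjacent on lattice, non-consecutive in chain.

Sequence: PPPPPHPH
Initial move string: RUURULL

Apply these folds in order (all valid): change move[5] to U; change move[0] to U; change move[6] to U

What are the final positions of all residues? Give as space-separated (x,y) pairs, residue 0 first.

Initial moves: RUURULL
Fold: move[5]->U => RUURUUL (positions: [(0, 0), (1, 0), (1, 1), (1, 2), (2, 2), (2, 3), (2, 4), (1, 4)])
Fold: move[0]->U => UUURUUL (positions: [(0, 0), (0, 1), (0, 2), (0, 3), (1, 3), (1, 4), (1, 5), (0, 5)])
Fold: move[6]->U => UUURUUU (positions: [(0, 0), (0, 1), (0, 2), (0, 3), (1, 3), (1, 4), (1, 5), (1, 6)])

Answer: (0,0) (0,1) (0,2) (0,3) (1,3) (1,4) (1,5) (1,6)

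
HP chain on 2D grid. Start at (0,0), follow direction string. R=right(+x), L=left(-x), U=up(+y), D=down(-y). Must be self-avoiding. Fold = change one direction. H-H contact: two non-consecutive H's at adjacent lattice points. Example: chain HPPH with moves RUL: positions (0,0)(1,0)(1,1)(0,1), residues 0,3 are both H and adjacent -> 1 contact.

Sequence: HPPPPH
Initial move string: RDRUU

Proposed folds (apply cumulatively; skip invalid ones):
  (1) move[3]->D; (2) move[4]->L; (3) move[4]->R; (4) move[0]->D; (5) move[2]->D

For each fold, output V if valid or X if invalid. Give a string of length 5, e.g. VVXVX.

Answer: XXVVX

Derivation:
Initial: RDRUU -> [(0, 0), (1, 0), (1, -1), (2, -1), (2, 0), (2, 1)]
Fold 1: move[3]->D => RDRDU INVALID (collision), skipped
Fold 2: move[4]->L => RDRUL INVALID (collision), skipped
Fold 3: move[4]->R => RDRUR VALID
Fold 4: move[0]->D => DDRUR VALID
Fold 5: move[2]->D => DDDUR INVALID (collision), skipped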